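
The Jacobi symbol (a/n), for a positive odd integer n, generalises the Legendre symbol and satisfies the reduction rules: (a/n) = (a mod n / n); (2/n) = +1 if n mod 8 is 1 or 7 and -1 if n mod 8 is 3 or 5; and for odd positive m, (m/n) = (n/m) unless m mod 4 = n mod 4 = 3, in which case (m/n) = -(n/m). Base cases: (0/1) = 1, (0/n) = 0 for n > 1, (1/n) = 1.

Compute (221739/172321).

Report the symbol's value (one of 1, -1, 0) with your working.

-1

(221739/172321): 221739 mod 172321 = 49418, so (221739/172321) = (49418/172321)
factor out 2^1: 49418 = 2^1·24709; with 172321 mod 8 = 1, (2/172321) = +1; sign now +1; continue with (24709/172321)
flip (24709/172321) -> (172321/24709): both odd, 24709 mod 4 = 1, 172321 mod 4 = 1, so the flip contributes +1; sign now +1
(172321/24709): 172321 mod 24709 = 24067, so (172321/24709) = (24067/24709)
flip (24067/24709) -> (24709/24067): both odd, 24067 mod 4 = 3, 24709 mod 4 = 1, so the flip contributes +1; sign now +1
(24709/24067): 24709 mod 24067 = 642, so (24709/24067) = (642/24067)
factor out 2^1: 642 = 2^1·321; with 24067 mod 8 = 3, (2/24067) = -1; sign now -1; continue with (321/24067)
flip (321/24067) -> (24067/321): both odd, 321 mod 4 = 1, 24067 mod 4 = 3, so the flip contributes +1; sign now -1
(24067/321): 24067 mod 321 = 313, so (24067/321) = (313/321)
flip (313/321) -> (321/313): both odd, 313 mod 4 = 1, 321 mod 4 = 1, so the flip contributes +1; sign now -1
(321/313): 321 mod 313 = 8, so (321/313) = (8/313)
factor out 2^3: 8 = 2^3·1; with 313 mod 8 = 1, (2/313) = +1; sign now -1; continue with (1/313)
reached (1/313) = 1, so the symbol is -1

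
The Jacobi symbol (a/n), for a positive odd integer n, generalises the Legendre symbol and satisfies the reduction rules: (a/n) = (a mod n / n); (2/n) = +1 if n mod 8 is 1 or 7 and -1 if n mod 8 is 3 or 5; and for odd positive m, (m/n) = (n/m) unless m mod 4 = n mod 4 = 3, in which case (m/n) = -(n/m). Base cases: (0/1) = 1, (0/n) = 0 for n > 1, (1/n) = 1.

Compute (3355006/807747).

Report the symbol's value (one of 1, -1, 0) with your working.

(3355006/807747) = (124018/807747)   [reduce mod 807747]
124018 = 2^1·62009; (2/807747) = -1 since 807747 mod 8 = 3, so (124018/807747) = (-1)^1·(62009/807747); sign now -1
reciprocity: (62009/807747) = +1·(807747/62009) since 62009 mod 4 = 1, 807747 mod 4 = 3; sign now -1
(807747/62009) = (1630/62009)   [reduce mod 62009]
1630 = 2^1·815; (2/62009) = +1 since 62009 mod 8 = 1, so (1630/62009) = (+1)^1·(815/62009); sign now -1
reciprocity: (815/62009) = +1·(62009/815) since 815 mod 4 = 3, 62009 mod 4 = 1; sign now -1
(62009/815) = (69/815)   [reduce mod 815]
reciprocity: (69/815) = +1·(815/69) since 69 mod 4 = 1, 815 mod 4 = 3; sign now -1
(815/69) = (56/69)   [reduce mod 69]
56 = 2^3·7; (2/69) = -1 since 69 mod 8 = 5, so (56/69) = (-1)^3·(7/69); sign now +1
reciprocity: (7/69) = +1·(69/7) since 7 mod 4 = 3, 69 mod 4 = 1; sign now +1
(69/7) = (6/7)   [reduce mod 7]
6 = 2^1·3; (2/7) = +1 since 7 mod 8 = 7, so (6/7) = (+1)^1·(3/7); sign now +1
reciprocity: (3/7) = -1·(7/3) since 3 mod 4 = 3, 7 mod 4 = 3; sign now -1
(7/3) = (1/3)   [reduce mod 3]
(1/3) = 1; final value = sign = -1

-1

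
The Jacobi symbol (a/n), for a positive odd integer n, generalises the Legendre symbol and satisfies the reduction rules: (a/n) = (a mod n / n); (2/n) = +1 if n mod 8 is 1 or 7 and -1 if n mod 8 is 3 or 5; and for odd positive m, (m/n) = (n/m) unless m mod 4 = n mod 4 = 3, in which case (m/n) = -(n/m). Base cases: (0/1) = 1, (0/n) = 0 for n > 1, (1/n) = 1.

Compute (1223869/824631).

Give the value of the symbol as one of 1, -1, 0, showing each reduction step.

(1223869/824631): 1223869 mod 824631 = 399238, so (1223869/824631) = (399238/824631)
factor out 2^1: 399238 = 2^1·199619; with 824631 mod 8 = 7, (2/824631) = +1; sign now +1; continue with (199619/824631)
flip (199619/824631) -> (824631/199619): both odd, 199619 mod 4 = 3, 824631 mod 4 = 3, so the flip contributes -1; sign now -1
(824631/199619): 824631 mod 199619 = 26155, so (824631/199619) = (26155/199619)
flip (26155/199619) -> (199619/26155): both odd, 26155 mod 4 = 3, 199619 mod 4 = 3, so the flip contributes -1; sign now +1
(199619/26155): 199619 mod 26155 = 16534, so (199619/26155) = (16534/26155)
factor out 2^1: 16534 = 2^1·8267; with 26155 mod 8 = 3, (2/26155) = -1; sign now -1; continue with (8267/26155)
flip (8267/26155) -> (26155/8267): both odd, 8267 mod 4 = 3, 26155 mod 4 = 3, so the flip contributes -1; sign now +1
(26155/8267): 26155 mod 8267 = 1354, so (26155/8267) = (1354/8267)
factor out 2^1: 1354 = 2^1·677; with 8267 mod 8 = 3, (2/8267) = -1; sign now -1; continue with (677/8267)
flip (677/8267) -> (8267/677): both odd, 677 mod 4 = 1, 8267 mod 4 = 3, so the flip contributes +1; sign now -1
(8267/677): 8267 mod 677 = 143, so (8267/677) = (143/677)
flip (143/677) -> (677/143): both odd, 143 mod 4 = 3, 677 mod 4 = 1, so the flip contributes +1; sign now -1
(677/143): 677 mod 143 = 105, so (677/143) = (105/143)
flip (105/143) -> (143/105): both odd, 105 mod 4 = 1, 143 mod 4 = 3, so the flip contributes +1; sign now -1
(143/105): 143 mod 105 = 38, so (143/105) = (38/105)
factor out 2^1: 38 = 2^1·19; with 105 mod 8 = 1, (2/105) = +1; sign now -1; continue with (19/105)
flip (19/105) -> (105/19): both odd, 19 mod 4 = 3, 105 mod 4 = 1, so the flip contributes +1; sign now -1
(105/19): 105 mod 19 = 10, so (105/19) = (10/19)
factor out 2^1: 10 = 2^1·5; with 19 mod 8 = 3, (2/19) = -1; sign now +1; continue with (5/19)
flip (5/19) -> (19/5): both odd, 5 mod 4 = 1, 19 mod 4 = 3, so the flip contributes +1; sign now +1
(19/5): 19 mod 5 = 4, so (19/5) = (4/5)
factor out 2^2: 4 = 2^2·1; with 5 mod 8 = 5, (2/5) = -1; sign now +1; continue with (1/5)
reached (1/5) = 1, so the symbol is +1

1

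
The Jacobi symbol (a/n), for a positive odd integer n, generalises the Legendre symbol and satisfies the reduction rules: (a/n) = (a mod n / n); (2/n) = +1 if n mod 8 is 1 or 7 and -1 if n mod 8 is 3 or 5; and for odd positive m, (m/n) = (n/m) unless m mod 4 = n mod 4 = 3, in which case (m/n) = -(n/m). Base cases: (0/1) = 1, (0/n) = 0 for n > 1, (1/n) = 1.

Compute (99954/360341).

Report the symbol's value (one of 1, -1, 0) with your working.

1

factor out 2^1: 99954 = 2^1·49977; with 360341 mod 8 = 5, (2/360341) = -1; sign now -1; continue with (49977/360341)
flip (49977/360341) -> (360341/49977): both odd, 49977 mod 4 = 1, 360341 mod 4 = 1, so the flip contributes +1; sign now -1
(360341/49977): 360341 mod 49977 = 10502, so (360341/49977) = (10502/49977)
factor out 2^1: 10502 = 2^1·5251; with 49977 mod 8 = 1, (2/49977) = +1; sign now -1; continue with (5251/49977)
flip (5251/49977) -> (49977/5251): both odd, 5251 mod 4 = 3, 49977 mod 4 = 1, so the flip contributes +1; sign now -1
(49977/5251): 49977 mod 5251 = 2718, so (49977/5251) = (2718/5251)
factor out 2^1: 2718 = 2^1·1359; with 5251 mod 8 = 3, (2/5251) = -1; sign now +1; continue with (1359/5251)
flip (1359/5251) -> (5251/1359): both odd, 1359 mod 4 = 3, 5251 mod 4 = 3, so the flip contributes -1; sign now -1
(5251/1359): 5251 mod 1359 = 1174, so (5251/1359) = (1174/1359)
factor out 2^1: 1174 = 2^1·587; with 1359 mod 8 = 7, (2/1359) = +1; sign now -1; continue with (587/1359)
flip (587/1359) -> (1359/587): both odd, 587 mod 4 = 3, 1359 mod 4 = 3, so the flip contributes -1; sign now +1
(1359/587): 1359 mod 587 = 185, so (1359/587) = (185/587)
flip (185/587) -> (587/185): both odd, 185 mod 4 = 1, 587 mod 4 = 3, so the flip contributes +1; sign now +1
(587/185): 587 mod 185 = 32, so (587/185) = (32/185)
factor out 2^5: 32 = 2^5·1; with 185 mod 8 = 1, (2/185) = +1; sign now +1; continue with (1/185)
reached (1/185) = 1, so the symbol is +1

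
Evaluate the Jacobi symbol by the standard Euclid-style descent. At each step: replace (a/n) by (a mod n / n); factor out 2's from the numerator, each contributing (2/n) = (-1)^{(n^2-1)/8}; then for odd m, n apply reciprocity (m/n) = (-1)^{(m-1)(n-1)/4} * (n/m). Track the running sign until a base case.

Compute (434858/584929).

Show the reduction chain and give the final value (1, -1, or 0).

1

factor out 2^1: 434858 = 2^1·217429; with 584929 mod 8 = 1, (2/584929) = +1; sign now +1; continue with (217429/584929)
flip (217429/584929) -> (584929/217429): both odd, 217429 mod 4 = 1, 584929 mod 4 = 1, so the flip contributes +1; sign now +1
(584929/217429): 584929 mod 217429 = 150071, so (584929/217429) = (150071/217429)
flip (150071/217429) -> (217429/150071): both odd, 150071 mod 4 = 3, 217429 mod 4 = 1, so the flip contributes +1; sign now +1
(217429/150071): 217429 mod 150071 = 67358, so (217429/150071) = (67358/150071)
factor out 2^1: 67358 = 2^1·33679; with 150071 mod 8 = 7, (2/150071) = +1; sign now +1; continue with (33679/150071)
flip (33679/150071) -> (150071/33679): both odd, 33679 mod 4 = 3, 150071 mod 4 = 3, so the flip contributes -1; sign now -1
(150071/33679): 150071 mod 33679 = 15355, so (150071/33679) = (15355/33679)
flip (15355/33679) -> (33679/15355): both odd, 15355 mod 4 = 3, 33679 mod 4 = 3, so the flip contributes -1; sign now +1
(33679/15355): 33679 mod 15355 = 2969, so (33679/15355) = (2969/15355)
flip (2969/15355) -> (15355/2969): both odd, 2969 mod 4 = 1, 15355 mod 4 = 3, so the flip contributes +1; sign now +1
(15355/2969): 15355 mod 2969 = 510, so (15355/2969) = (510/2969)
factor out 2^1: 510 = 2^1·255; with 2969 mod 8 = 1, (2/2969) = +1; sign now +1; continue with (255/2969)
flip (255/2969) -> (2969/255): both odd, 255 mod 4 = 3, 2969 mod 4 = 1, so the flip contributes +1; sign now +1
(2969/255): 2969 mod 255 = 164, so (2969/255) = (164/255)
factor out 2^2: 164 = 2^2·41; with 255 mod 8 = 7, (2/255) = +1; sign now +1; continue with (41/255)
flip (41/255) -> (255/41): both odd, 41 mod 4 = 1, 255 mod 4 = 3, so the flip contributes +1; sign now +1
(255/41): 255 mod 41 = 9, so (255/41) = (9/41)
flip (9/41) -> (41/9): both odd, 9 mod 4 = 1, 41 mod 4 = 1, so the flip contributes +1; sign now +1
(41/9): 41 mod 9 = 5, so (41/9) = (5/9)
flip (5/9) -> (9/5): both odd, 5 mod 4 = 1, 9 mod 4 = 1, so the flip contributes +1; sign now +1
(9/5): 9 mod 5 = 4, so (9/5) = (4/5)
factor out 2^2: 4 = 2^2·1; with 5 mod 8 = 5, (2/5) = -1; sign now +1; continue with (1/5)
reached (1/5) = 1, so the symbol is +1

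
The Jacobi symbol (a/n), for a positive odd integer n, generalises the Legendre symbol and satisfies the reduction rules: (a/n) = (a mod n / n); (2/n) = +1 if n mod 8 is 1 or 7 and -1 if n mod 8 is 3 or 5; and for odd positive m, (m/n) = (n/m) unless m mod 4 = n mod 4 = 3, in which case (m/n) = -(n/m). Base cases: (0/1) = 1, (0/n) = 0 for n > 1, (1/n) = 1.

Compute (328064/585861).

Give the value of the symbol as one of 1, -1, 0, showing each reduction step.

factor out 2^7: 328064 = 2^7·2563; with 585861 mod 8 = 5, (2/585861) = -1; sign now -1; continue with (2563/585861)
flip (2563/585861) -> (585861/2563): both odd, 2563 mod 4 = 3, 585861 mod 4 = 1, so the flip contributes +1; sign now -1
(585861/2563): 585861 mod 2563 = 1497, so (585861/2563) = (1497/2563)
flip (1497/2563) -> (2563/1497): both odd, 1497 mod 4 = 1, 2563 mod 4 = 3, so the flip contributes +1; sign now -1
(2563/1497): 2563 mod 1497 = 1066, so (2563/1497) = (1066/1497)
factor out 2^1: 1066 = 2^1·533; with 1497 mod 8 = 1, (2/1497) = +1; sign now -1; continue with (533/1497)
flip (533/1497) -> (1497/533): both odd, 533 mod 4 = 1, 1497 mod 4 = 1, so the flip contributes +1; sign now -1
(1497/533): 1497 mod 533 = 431, so (1497/533) = (431/533)
flip (431/533) -> (533/431): both odd, 431 mod 4 = 3, 533 mod 4 = 1, so the flip contributes +1; sign now -1
(533/431): 533 mod 431 = 102, so (533/431) = (102/431)
factor out 2^1: 102 = 2^1·51; with 431 mod 8 = 7, (2/431) = +1; sign now -1; continue with (51/431)
flip (51/431) -> (431/51): both odd, 51 mod 4 = 3, 431 mod 4 = 3, so the flip contributes -1; sign now +1
(431/51): 431 mod 51 = 23, so (431/51) = (23/51)
flip (23/51) -> (51/23): both odd, 23 mod 4 = 3, 51 mod 4 = 3, so the flip contributes -1; sign now -1
(51/23): 51 mod 23 = 5, so (51/23) = (5/23)
flip (5/23) -> (23/5): both odd, 5 mod 4 = 1, 23 mod 4 = 3, so the flip contributes +1; sign now -1
(23/5): 23 mod 5 = 3, so (23/5) = (3/5)
flip (3/5) -> (5/3): both odd, 3 mod 4 = 3, 5 mod 4 = 1, so the flip contributes +1; sign now -1
(5/3): 5 mod 3 = 2, so (5/3) = (2/3)
factor out 2^1: 2 = 2^1·1; with 3 mod 8 = 3, (2/3) = -1; sign now +1; continue with (1/3)
reached (1/3) = 1, so the symbol is +1

1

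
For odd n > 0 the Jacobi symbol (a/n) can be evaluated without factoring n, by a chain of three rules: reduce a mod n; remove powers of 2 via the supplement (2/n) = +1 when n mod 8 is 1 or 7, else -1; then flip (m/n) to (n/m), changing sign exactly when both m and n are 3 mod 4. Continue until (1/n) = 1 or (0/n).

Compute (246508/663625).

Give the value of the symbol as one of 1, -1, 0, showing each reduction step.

factor out 2^2: 246508 = 2^2·61627; with 663625 mod 8 = 1, (2/663625) = +1; sign now +1; continue with (61627/663625)
flip (61627/663625) -> (663625/61627): both odd, 61627 mod 4 = 3, 663625 mod 4 = 1, so the flip contributes +1; sign now +1
(663625/61627): 663625 mod 61627 = 47355, so (663625/61627) = (47355/61627)
flip (47355/61627) -> (61627/47355): both odd, 47355 mod 4 = 3, 61627 mod 4 = 3, so the flip contributes -1; sign now -1
(61627/47355): 61627 mod 47355 = 14272, so (61627/47355) = (14272/47355)
factor out 2^6: 14272 = 2^6·223; with 47355 mod 8 = 3, (2/47355) = -1; sign now -1; continue with (223/47355)
flip (223/47355) -> (47355/223): both odd, 223 mod 4 = 3, 47355 mod 4 = 3, so the flip contributes -1; sign now +1
(47355/223): 47355 mod 223 = 79, so (47355/223) = (79/223)
flip (79/223) -> (223/79): both odd, 79 mod 4 = 3, 223 mod 4 = 3, so the flip contributes -1; sign now -1
(223/79): 223 mod 79 = 65, so (223/79) = (65/79)
flip (65/79) -> (79/65): both odd, 65 mod 4 = 1, 79 mod 4 = 3, so the flip contributes +1; sign now -1
(79/65): 79 mod 65 = 14, so (79/65) = (14/65)
factor out 2^1: 14 = 2^1·7; with 65 mod 8 = 1, (2/65) = +1; sign now -1; continue with (7/65)
flip (7/65) -> (65/7): both odd, 7 mod 4 = 3, 65 mod 4 = 1, so the flip contributes +1; sign now -1
(65/7): 65 mod 7 = 2, so (65/7) = (2/7)
factor out 2^1: 2 = 2^1·1; with 7 mod 8 = 7, (2/7) = +1; sign now -1; continue with (1/7)
reached (1/7) = 1, so the symbol is -1

-1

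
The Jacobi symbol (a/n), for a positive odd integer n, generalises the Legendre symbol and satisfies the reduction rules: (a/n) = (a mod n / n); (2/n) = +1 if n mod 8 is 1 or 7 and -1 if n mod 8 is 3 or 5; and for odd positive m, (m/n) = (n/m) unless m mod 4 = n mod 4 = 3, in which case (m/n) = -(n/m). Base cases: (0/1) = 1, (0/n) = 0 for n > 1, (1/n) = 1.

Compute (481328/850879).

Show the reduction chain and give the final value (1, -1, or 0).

481328 = 2^4·30083; (2/850879) = +1 since 850879 mod 8 = 7, so (481328/850879) = (+1)^4·(30083/850879); sign now +1
reciprocity: (30083/850879) = -1·(850879/30083) since 30083 mod 4 = 3, 850879 mod 4 = 3; sign now -1
(850879/30083) = (8555/30083)   [reduce mod 30083]
reciprocity: (8555/30083) = -1·(30083/8555) since 8555 mod 4 = 3, 30083 mod 4 = 3; sign now +1
(30083/8555) = (4418/8555)   [reduce mod 8555]
4418 = 2^1·2209; (2/8555) = -1 since 8555 mod 8 = 3, so (4418/8555) = (-1)^1·(2209/8555); sign now -1
reciprocity: (2209/8555) = +1·(8555/2209) since 2209 mod 4 = 1, 8555 mod 4 = 3; sign now -1
(8555/2209) = (1928/2209)   [reduce mod 2209]
1928 = 2^3·241; (2/2209) = +1 since 2209 mod 8 = 1, so (1928/2209) = (+1)^3·(241/2209); sign now -1
reciprocity: (241/2209) = +1·(2209/241) since 241 mod 4 = 1, 2209 mod 4 = 1; sign now -1
(2209/241) = (40/241)   [reduce mod 241]
40 = 2^3·5; (2/241) = +1 since 241 mod 8 = 1, so (40/241) = (+1)^3·(5/241); sign now -1
reciprocity: (5/241) = +1·(241/5) since 5 mod 4 = 1, 241 mod 4 = 1; sign now -1
(241/5) = (1/5)   [reduce mod 5]
(1/5) = 1; final value = sign = -1

-1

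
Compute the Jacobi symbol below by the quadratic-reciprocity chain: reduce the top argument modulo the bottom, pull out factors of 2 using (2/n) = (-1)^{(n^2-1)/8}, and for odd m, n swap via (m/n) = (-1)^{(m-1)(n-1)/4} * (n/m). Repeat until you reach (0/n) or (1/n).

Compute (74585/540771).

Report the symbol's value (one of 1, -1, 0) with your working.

flip (74585/540771) -> (540771/74585): both odd, 74585 mod 4 = 1, 540771 mod 4 = 3, so the flip contributes +1; sign now +1
(540771/74585): 540771 mod 74585 = 18676, so (540771/74585) = (18676/74585)
factor out 2^2: 18676 = 2^2·4669; with 74585 mod 8 = 1, (2/74585) = +1; sign now +1; continue with (4669/74585)
flip (4669/74585) -> (74585/4669): both odd, 4669 mod 4 = 1, 74585 mod 4 = 1, so the flip contributes +1; sign now +1
(74585/4669): 74585 mod 4669 = 4550, so (74585/4669) = (4550/4669)
factor out 2^1: 4550 = 2^1·2275; with 4669 mod 8 = 5, (2/4669) = -1; sign now -1; continue with (2275/4669)
flip (2275/4669) -> (4669/2275): both odd, 2275 mod 4 = 3, 4669 mod 4 = 1, so the flip contributes +1; sign now -1
(4669/2275): 4669 mod 2275 = 119, so (4669/2275) = (119/2275)
flip (119/2275) -> (2275/119): both odd, 119 mod 4 = 3, 2275 mod 4 = 3, so the flip contributes -1; sign now +1
(2275/119): 2275 mod 119 = 14, so (2275/119) = (14/119)
factor out 2^1: 14 = 2^1·7; with 119 mod 8 = 7, (2/119) = +1; sign now +1; continue with (7/119)
flip (7/119) -> (119/7): both odd, 7 mod 4 = 3, 119 mod 4 = 3, so the flip contributes -1; sign now -1
(119/7): 119 mod 7 = 0, so (119/7) = (0/7)
reached (0/7); gcd(a, n) > 1, so (0/7) = 0 and the symbol is 0

0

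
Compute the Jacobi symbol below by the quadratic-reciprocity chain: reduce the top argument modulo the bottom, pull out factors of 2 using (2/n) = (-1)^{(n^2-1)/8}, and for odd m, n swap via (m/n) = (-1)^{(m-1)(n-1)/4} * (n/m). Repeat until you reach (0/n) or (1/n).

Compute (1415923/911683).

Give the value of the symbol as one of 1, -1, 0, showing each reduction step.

1

(1415923/911683): 1415923 mod 911683 = 504240, so (1415923/911683) = (504240/911683)
factor out 2^4: 504240 = 2^4·31515; with 911683 mod 8 = 3, (2/911683) = -1; sign now +1; continue with (31515/911683)
flip (31515/911683) -> (911683/31515): both odd, 31515 mod 4 = 3, 911683 mod 4 = 3, so the flip contributes -1; sign now -1
(911683/31515): 911683 mod 31515 = 29263, so (911683/31515) = (29263/31515)
flip (29263/31515) -> (31515/29263): both odd, 29263 mod 4 = 3, 31515 mod 4 = 3, so the flip contributes -1; sign now +1
(31515/29263): 31515 mod 29263 = 2252, so (31515/29263) = (2252/29263)
factor out 2^2: 2252 = 2^2·563; with 29263 mod 8 = 7, (2/29263) = +1; sign now +1; continue with (563/29263)
flip (563/29263) -> (29263/563): both odd, 563 mod 4 = 3, 29263 mod 4 = 3, so the flip contributes -1; sign now -1
(29263/563): 29263 mod 563 = 550, so (29263/563) = (550/563)
factor out 2^1: 550 = 2^1·275; with 563 mod 8 = 3, (2/563) = -1; sign now +1; continue with (275/563)
flip (275/563) -> (563/275): both odd, 275 mod 4 = 3, 563 mod 4 = 3, so the flip contributes -1; sign now -1
(563/275): 563 mod 275 = 13, so (563/275) = (13/275)
flip (13/275) -> (275/13): both odd, 13 mod 4 = 1, 275 mod 4 = 3, so the flip contributes +1; sign now -1
(275/13): 275 mod 13 = 2, so (275/13) = (2/13)
factor out 2^1: 2 = 2^1·1; with 13 mod 8 = 5, (2/13) = -1; sign now +1; continue with (1/13)
reached (1/13) = 1, so the symbol is +1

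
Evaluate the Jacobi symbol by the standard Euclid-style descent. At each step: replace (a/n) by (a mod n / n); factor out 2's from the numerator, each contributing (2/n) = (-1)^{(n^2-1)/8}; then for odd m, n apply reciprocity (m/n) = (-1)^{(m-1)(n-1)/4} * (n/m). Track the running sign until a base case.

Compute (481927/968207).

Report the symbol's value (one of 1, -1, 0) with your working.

flip (481927/968207) -> (968207/481927): both odd, 481927 mod 4 = 3, 968207 mod 4 = 3, so the flip contributes -1; sign now -1
(968207/481927): 968207 mod 481927 = 4353, so (968207/481927) = (4353/481927)
flip (4353/481927) -> (481927/4353): both odd, 4353 mod 4 = 1, 481927 mod 4 = 3, so the flip contributes +1; sign now -1
(481927/4353): 481927 mod 4353 = 3097, so (481927/4353) = (3097/4353)
flip (3097/4353) -> (4353/3097): both odd, 3097 mod 4 = 1, 4353 mod 4 = 1, so the flip contributes +1; sign now -1
(4353/3097): 4353 mod 3097 = 1256, so (4353/3097) = (1256/3097)
factor out 2^3: 1256 = 2^3·157; with 3097 mod 8 = 1, (2/3097) = +1; sign now -1; continue with (157/3097)
flip (157/3097) -> (3097/157): both odd, 157 mod 4 = 1, 3097 mod 4 = 1, so the flip contributes +1; sign now -1
(3097/157): 3097 mod 157 = 114, so (3097/157) = (114/157)
factor out 2^1: 114 = 2^1·57; with 157 mod 8 = 5, (2/157) = -1; sign now +1; continue with (57/157)
flip (57/157) -> (157/57): both odd, 57 mod 4 = 1, 157 mod 4 = 1, so the flip contributes +1; sign now +1
(157/57): 157 mod 57 = 43, so (157/57) = (43/57)
flip (43/57) -> (57/43): both odd, 43 mod 4 = 3, 57 mod 4 = 1, so the flip contributes +1; sign now +1
(57/43): 57 mod 43 = 14, so (57/43) = (14/43)
factor out 2^1: 14 = 2^1·7; with 43 mod 8 = 3, (2/43) = -1; sign now -1; continue with (7/43)
flip (7/43) -> (43/7): both odd, 7 mod 4 = 3, 43 mod 4 = 3, so the flip contributes -1; sign now +1
(43/7): 43 mod 7 = 1, so (43/7) = (1/7)
reached (1/7) = 1, so the symbol is +1

1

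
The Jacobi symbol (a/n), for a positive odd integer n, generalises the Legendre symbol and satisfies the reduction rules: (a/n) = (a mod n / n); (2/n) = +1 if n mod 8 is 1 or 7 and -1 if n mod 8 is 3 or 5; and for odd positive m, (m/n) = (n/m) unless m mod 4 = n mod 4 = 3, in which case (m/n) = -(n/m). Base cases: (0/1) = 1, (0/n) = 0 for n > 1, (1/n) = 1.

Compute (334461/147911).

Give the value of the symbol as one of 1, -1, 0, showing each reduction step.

(334461/147911): 334461 mod 147911 = 38639, so (334461/147911) = (38639/147911)
flip (38639/147911) -> (147911/38639): both odd, 38639 mod 4 = 3, 147911 mod 4 = 3, so the flip contributes -1; sign now -1
(147911/38639): 147911 mod 38639 = 31994, so (147911/38639) = (31994/38639)
factor out 2^1: 31994 = 2^1·15997; with 38639 mod 8 = 7, (2/38639) = +1; sign now -1; continue with (15997/38639)
flip (15997/38639) -> (38639/15997): both odd, 15997 mod 4 = 1, 38639 mod 4 = 3, so the flip contributes +1; sign now -1
(38639/15997): 38639 mod 15997 = 6645, so (38639/15997) = (6645/15997)
flip (6645/15997) -> (15997/6645): both odd, 6645 mod 4 = 1, 15997 mod 4 = 1, so the flip contributes +1; sign now -1
(15997/6645): 15997 mod 6645 = 2707, so (15997/6645) = (2707/6645)
flip (2707/6645) -> (6645/2707): both odd, 2707 mod 4 = 3, 6645 mod 4 = 1, so the flip contributes +1; sign now -1
(6645/2707): 6645 mod 2707 = 1231, so (6645/2707) = (1231/2707)
flip (1231/2707) -> (2707/1231): both odd, 1231 mod 4 = 3, 2707 mod 4 = 3, so the flip contributes -1; sign now +1
(2707/1231): 2707 mod 1231 = 245, so (2707/1231) = (245/1231)
flip (245/1231) -> (1231/245): both odd, 245 mod 4 = 1, 1231 mod 4 = 3, so the flip contributes +1; sign now +1
(1231/245): 1231 mod 245 = 6, so (1231/245) = (6/245)
factor out 2^1: 6 = 2^1·3; with 245 mod 8 = 5, (2/245) = -1; sign now -1; continue with (3/245)
flip (3/245) -> (245/3): both odd, 3 mod 4 = 3, 245 mod 4 = 1, so the flip contributes +1; sign now -1
(245/3): 245 mod 3 = 2, so (245/3) = (2/3)
factor out 2^1: 2 = 2^1·1; with 3 mod 8 = 3, (2/3) = -1; sign now +1; continue with (1/3)
reached (1/3) = 1, so the symbol is +1

1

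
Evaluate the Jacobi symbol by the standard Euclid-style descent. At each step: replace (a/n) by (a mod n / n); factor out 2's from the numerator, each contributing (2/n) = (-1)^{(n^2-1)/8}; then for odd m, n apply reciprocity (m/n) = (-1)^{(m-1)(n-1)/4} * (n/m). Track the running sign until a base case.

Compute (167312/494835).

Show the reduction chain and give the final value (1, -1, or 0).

factor out 2^4: 167312 = 2^4·10457; with 494835 mod 8 = 3, (2/494835) = -1; sign now +1; continue with (10457/494835)
flip (10457/494835) -> (494835/10457): both odd, 10457 mod 4 = 1, 494835 mod 4 = 3, so the flip contributes +1; sign now +1
(494835/10457): 494835 mod 10457 = 3356, so (494835/10457) = (3356/10457)
factor out 2^2: 3356 = 2^2·839; with 10457 mod 8 = 1, (2/10457) = +1; sign now +1; continue with (839/10457)
flip (839/10457) -> (10457/839): both odd, 839 mod 4 = 3, 10457 mod 4 = 1, so the flip contributes +1; sign now +1
(10457/839): 10457 mod 839 = 389, so (10457/839) = (389/839)
flip (389/839) -> (839/389): both odd, 389 mod 4 = 1, 839 mod 4 = 3, so the flip contributes +1; sign now +1
(839/389): 839 mod 389 = 61, so (839/389) = (61/389)
flip (61/389) -> (389/61): both odd, 61 mod 4 = 1, 389 mod 4 = 1, so the flip contributes +1; sign now +1
(389/61): 389 mod 61 = 23, so (389/61) = (23/61)
flip (23/61) -> (61/23): both odd, 23 mod 4 = 3, 61 mod 4 = 1, so the flip contributes +1; sign now +1
(61/23): 61 mod 23 = 15, so (61/23) = (15/23)
flip (15/23) -> (23/15): both odd, 15 mod 4 = 3, 23 mod 4 = 3, so the flip contributes -1; sign now -1
(23/15): 23 mod 15 = 8, so (23/15) = (8/15)
factor out 2^3: 8 = 2^3·1; with 15 mod 8 = 7, (2/15) = +1; sign now -1; continue with (1/15)
reached (1/15) = 1, so the symbol is -1

-1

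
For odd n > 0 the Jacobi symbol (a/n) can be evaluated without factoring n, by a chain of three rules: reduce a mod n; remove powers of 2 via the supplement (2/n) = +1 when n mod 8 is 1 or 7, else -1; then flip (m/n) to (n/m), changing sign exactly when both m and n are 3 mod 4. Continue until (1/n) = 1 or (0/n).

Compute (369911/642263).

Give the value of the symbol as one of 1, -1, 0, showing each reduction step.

1

reciprocity: (369911/642263) = -1·(642263/369911) since 369911 mod 4 = 3, 642263 mod 4 = 3; sign now -1
(642263/369911) = (272352/369911)   [reduce mod 369911]
272352 = 2^5·8511; (2/369911) = +1 since 369911 mod 8 = 7, so (272352/369911) = (+1)^5·(8511/369911); sign now -1
reciprocity: (8511/369911) = -1·(369911/8511) since 8511 mod 4 = 3, 369911 mod 4 = 3; sign now +1
(369911/8511) = (3938/8511)   [reduce mod 8511]
3938 = 2^1·1969; (2/8511) = +1 since 8511 mod 8 = 7, so (3938/8511) = (+1)^1·(1969/8511); sign now +1
reciprocity: (1969/8511) = +1·(8511/1969) since 1969 mod 4 = 1, 8511 mod 4 = 3; sign now +1
(8511/1969) = (635/1969)   [reduce mod 1969]
reciprocity: (635/1969) = +1·(1969/635) since 635 mod 4 = 3, 1969 mod 4 = 1; sign now +1
(1969/635) = (64/635)   [reduce mod 635]
64 = 2^6·1; (2/635) = -1 since 635 mod 8 = 3, so (64/635) = (-1)^6·(1/635); sign now +1
(1/635) = 1; final value = sign = +1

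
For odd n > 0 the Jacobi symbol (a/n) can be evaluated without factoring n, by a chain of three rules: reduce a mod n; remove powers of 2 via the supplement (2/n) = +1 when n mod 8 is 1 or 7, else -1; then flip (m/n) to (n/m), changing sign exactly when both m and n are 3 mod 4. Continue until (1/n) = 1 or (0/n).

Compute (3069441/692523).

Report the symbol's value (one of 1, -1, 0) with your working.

0

(3069441/692523) = (299349/692523)   [reduce mod 692523]
reciprocity: (299349/692523) = +1·(692523/299349) since 299349 mod 4 = 1, 692523 mod 4 = 3; sign now +1
(692523/299349) = (93825/299349)   [reduce mod 299349]
reciprocity: (93825/299349) = +1·(299349/93825) since 93825 mod 4 = 1, 299349 mod 4 = 1; sign now +1
(299349/93825) = (17874/93825)   [reduce mod 93825]
17874 = 2^1·8937; (2/93825) = +1 since 93825 mod 8 = 1, so (17874/93825) = (+1)^1·(8937/93825); sign now +1
reciprocity: (8937/93825) = +1·(93825/8937) since 8937 mod 4 = 1, 93825 mod 4 = 1; sign now +1
(93825/8937) = (4455/8937)   [reduce mod 8937]
reciprocity: (4455/8937) = +1·(8937/4455) since 4455 mod 4 = 3, 8937 mod 4 = 1; sign now +1
(8937/4455) = (27/4455)   [reduce mod 4455]
reciprocity: (27/4455) = -1·(4455/27) since 27 mod 4 = 3, 4455 mod 4 = 3; sign now -1
(4455/27) = (0/27)   [reduce mod 27]
(0/27) = 0   [gcd(a, n) > 1]; final value = 0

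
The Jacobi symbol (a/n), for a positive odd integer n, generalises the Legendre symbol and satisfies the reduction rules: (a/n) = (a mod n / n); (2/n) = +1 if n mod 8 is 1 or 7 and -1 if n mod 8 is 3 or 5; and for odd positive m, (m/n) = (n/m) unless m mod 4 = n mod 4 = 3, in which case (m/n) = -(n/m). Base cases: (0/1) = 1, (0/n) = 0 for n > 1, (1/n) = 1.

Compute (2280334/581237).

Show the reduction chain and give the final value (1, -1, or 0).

-1

(2280334/581237) = (536623/581237)   [reduce mod 581237]
reciprocity: (536623/581237) = +1·(581237/536623) since 536623 mod 4 = 3, 581237 mod 4 = 1; sign now +1
(581237/536623) = (44614/536623)   [reduce mod 536623]
44614 = 2^1·22307; (2/536623) = +1 since 536623 mod 8 = 7, so (44614/536623) = (+1)^1·(22307/536623); sign now +1
reciprocity: (22307/536623) = -1·(536623/22307) since 22307 mod 4 = 3, 536623 mod 4 = 3; sign now -1
(536623/22307) = (1255/22307)   [reduce mod 22307]
reciprocity: (1255/22307) = -1·(22307/1255) since 1255 mod 4 = 3, 22307 mod 4 = 3; sign now +1
(22307/1255) = (972/1255)   [reduce mod 1255]
972 = 2^2·243; (2/1255) = +1 since 1255 mod 8 = 7, so (972/1255) = (+1)^2·(243/1255); sign now +1
reciprocity: (243/1255) = -1·(1255/243) since 243 mod 4 = 3, 1255 mod 4 = 3; sign now -1
(1255/243) = (40/243)   [reduce mod 243]
40 = 2^3·5; (2/243) = -1 since 243 mod 8 = 3, so (40/243) = (-1)^3·(5/243); sign now +1
reciprocity: (5/243) = +1·(243/5) since 5 mod 4 = 1, 243 mod 4 = 3; sign now +1
(243/5) = (3/5)   [reduce mod 5]
reciprocity: (3/5) = +1·(5/3) since 3 mod 4 = 3, 5 mod 4 = 1; sign now +1
(5/3) = (2/3)   [reduce mod 3]
2 = 2^1·1; (2/3) = -1 since 3 mod 8 = 3, so (2/3) = (-1)^1·(1/3); sign now -1
(1/3) = 1; final value = sign = -1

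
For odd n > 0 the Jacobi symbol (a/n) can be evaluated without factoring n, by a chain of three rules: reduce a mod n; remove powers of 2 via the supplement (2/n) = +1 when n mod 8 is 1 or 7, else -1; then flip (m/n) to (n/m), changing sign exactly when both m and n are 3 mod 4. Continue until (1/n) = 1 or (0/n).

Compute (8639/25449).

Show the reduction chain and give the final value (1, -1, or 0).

1

flip (8639/25449) -> (25449/8639): both odd, 8639 mod 4 = 3, 25449 mod 4 = 1, so the flip contributes +1; sign now +1
(25449/8639): 25449 mod 8639 = 8171, so (25449/8639) = (8171/8639)
flip (8171/8639) -> (8639/8171): both odd, 8171 mod 4 = 3, 8639 mod 4 = 3, so the flip contributes -1; sign now -1
(8639/8171): 8639 mod 8171 = 468, so (8639/8171) = (468/8171)
factor out 2^2: 468 = 2^2·117; with 8171 mod 8 = 3, (2/8171) = -1; sign now -1; continue with (117/8171)
flip (117/8171) -> (8171/117): both odd, 117 mod 4 = 1, 8171 mod 4 = 3, so the flip contributes +1; sign now -1
(8171/117): 8171 mod 117 = 98, so (8171/117) = (98/117)
factor out 2^1: 98 = 2^1·49; with 117 mod 8 = 5, (2/117) = -1; sign now +1; continue with (49/117)
flip (49/117) -> (117/49): both odd, 49 mod 4 = 1, 117 mod 4 = 1, so the flip contributes +1; sign now +1
(117/49): 117 mod 49 = 19, so (117/49) = (19/49)
flip (19/49) -> (49/19): both odd, 19 mod 4 = 3, 49 mod 4 = 1, so the flip contributes +1; sign now +1
(49/19): 49 mod 19 = 11, so (49/19) = (11/19)
flip (11/19) -> (19/11): both odd, 11 mod 4 = 3, 19 mod 4 = 3, so the flip contributes -1; sign now -1
(19/11): 19 mod 11 = 8, so (19/11) = (8/11)
factor out 2^3: 8 = 2^3·1; with 11 mod 8 = 3, (2/11) = -1; sign now +1; continue with (1/11)
reached (1/11) = 1, so the symbol is +1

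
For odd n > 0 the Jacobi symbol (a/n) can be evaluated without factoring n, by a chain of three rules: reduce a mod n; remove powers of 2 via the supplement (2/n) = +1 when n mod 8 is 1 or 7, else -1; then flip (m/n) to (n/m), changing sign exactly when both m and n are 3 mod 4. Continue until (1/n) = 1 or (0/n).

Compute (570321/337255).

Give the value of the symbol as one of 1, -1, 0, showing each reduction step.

1

(570321/337255) = (233066/337255)   [reduce mod 337255]
233066 = 2^1·116533; (2/337255) = +1 since 337255 mod 8 = 7, so (233066/337255) = (+1)^1·(116533/337255); sign now +1
reciprocity: (116533/337255) = +1·(337255/116533) since 116533 mod 4 = 1, 337255 mod 4 = 3; sign now +1
(337255/116533) = (104189/116533)   [reduce mod 116533]
reciprocity: (104189/116533) = +1·(116533/104189) since 104189 mod 4 = 1, 116533 mod 4 = 1; sign now +1
(116533/104189) = (12344/104189)   [reduce mod 104189]
12344 = 2^3·1543; (2/104189) = -1 since 104189 mod 8 = 5, so (12344/104189) = (-1)^3·(1543/104189); sign now -1
reciprocity: (1543/104189) = +1·(104189/1543) since 1543 mod 4 = 3, 104189 mod 4 = 1; sign now -1
(104189/1543) = (808/1543)   [reduce mod 1543]
808 = 2^3·101; (2/1543) = +1 since 1543 mod 8 = 7, so (808/1543) = (+1)^3·(101/1543); sign now -1
reciprocity: (101/1543) = +1·(1543/101) since 101 mod 4 = 1, 1543 mod 4 = 3; sign now -1
(1543/101) = (28/101)   [reduce mod 101]
28 = 2^2·7; (2/101) = -1 since 101 mod 8 = 5, so (28/101) = (-1)^2·(7/101); sign now -1
reciprocity: (7/101) = +1·(101/7) since 7 mod 4 = 3, 101 mod 4 = 1; sign now -1
(101/7) = (3/7)   [reduce mod 7]
reciprocity: (3/7) = -1·(7/3) since 3 mod 4 = 3, 7 mod 4 = 3; sign now +1
(7/3) = (1/3)   [reduce mod 3]
(1/3) = 1; final value = sign = +1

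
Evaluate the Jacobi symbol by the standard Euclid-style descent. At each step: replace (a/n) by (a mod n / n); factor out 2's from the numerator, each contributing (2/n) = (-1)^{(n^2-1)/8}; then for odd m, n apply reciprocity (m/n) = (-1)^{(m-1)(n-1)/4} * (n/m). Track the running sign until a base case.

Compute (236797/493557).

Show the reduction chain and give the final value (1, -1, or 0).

reciprocity: (236797/493557) = +1·(493557/236797) since 236797 mod 4 = 1, 493557 mod 4 = 1; sign now +1
(493557/236797) = (19963/236797)   [reduce mod 236797]
reciprocity: (19963/236797) = +1·(236797/19963) since 19963 mod 4 = 3, 236797 mod 4 = 1; sign now +1
(236797/19963) = (17204/19963)   [reduce mod 19963]
17204 = 2^2·4301; (2/19963) = -1 since 19963 mod 8 = 3, so (17204/19963) = (-1)^2·(4301/19963); sign now +1
reciprocity: (4301/19963) = +1·(19963/4301) since 4301 mod 4 = 1, 19963 mod 4 = 3; sign now +1
(19963/4301) = (2759/4301)   [reduce mod 4301]
reciprocity: (2759/4301) = +1·(4301/2759) since 2759 mod 4 = 3, 4301 mod 4 = 1; sign now +1
(4301/2759) = (1542/2759)   [reduce mod 2759]
1542 = 2^1·771; (2/2759) = +1 since 2759 mod 8 = 7, so (1542/2759) = (+1)^1·(771/2759); sign now +1
reciprocity: (771/2759) = -1·(2759/771) since 771 mod 4 = 3, 2759 mod 4 = 3; sign now -1
(2759/771) = (446/771)   [reduce mod 771]
446 = 2^1·223; (2/771) = -1 since 771 mod 8 = 3, so (446/771) = (-1)^1·(223/771); sign now +1
reciprocity: (223/771) = -1·(771/223) since 223 mod 4 = 3, 771 mod 4 = 3; sign now -1
(771/223) = (102/223)   [reduce mod 223]
102 = 2^1·51; (2/223) = +1 since 223 mod 8 = 7, so (102/223) = (+1)^1·(51/223); sign now -1
reciprocity: (51/223) = -1·(223/51) since 51 mod 4 = 3, 223 mod 4 = 3; sign now +1
(223/51) = (19/51)   [reduce mod 51]
reciprocity: (19/51) = -1·(51/19) since 19 mod 4 = 3, 51 mod 4 = 3; sign now -1
(51/19) = (13/19)   [reduce mod 19]
reciprocity: (13/19) = +1·(19/13) since 13 mod 4 = 1, 19 mod 4 = 3; sign now -1
(19/13) = (6/13)   [reduce mod 13]
6 = 2^1·3; (2/13) = -1 since 13 mod 8 = 5, so (6/13) = (-1)^1·(3/13); sign now +1
reciprocity: (3/13) = +1·(13/3) since 3 mod 4 = 3, 13 mod 4 = 1; sign now +1
(13/3) = (1/3)   [reduce mod 3]
(1/3) = 1; final value = sign = +1

1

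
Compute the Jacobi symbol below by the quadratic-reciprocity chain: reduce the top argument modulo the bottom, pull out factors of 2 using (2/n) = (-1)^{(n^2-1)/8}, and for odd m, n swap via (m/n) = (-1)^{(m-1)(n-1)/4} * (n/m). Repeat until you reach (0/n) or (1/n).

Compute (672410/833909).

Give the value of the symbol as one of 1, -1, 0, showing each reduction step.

-1

factor out 2^1: 672410 = 2^1·336205; with 833909 mod 8 = 5, (2/833909) = -1; sign now -1; continue with (336205/833909)
flip (336205/833909) -> (833909/336205): both odd, 336205 mod 4 = 1, 833909 mod 4 = 1, so the flip contributes +1; sign now -1
(833909/336205): 833909 mod 336205 = 161499, so (833909/336205) = (161499/336205)
flip (161499/336205) -> (336205/161499): both odd, 161499 mod 4 = 3, 336205 mod 4 = 1, so the flip contributes +1; sign now -1
(336205/161499): 336205 mod 161499 = 13207, so (336205/161499) = (13207/161499)
flip (13207/161499) -> (161499/13207): both odd, 13207 mod 4 = 3, 161499 mod 4 = 3, so the flip contributes -1; sign now +1
(161499/13207): 161499 mod 13207 = 3015, so (161499/13207) = (3015/13207)
flip (3015/13207) -> (13207/3015): both odd, 3015 mod 4 = 3, 13207 mod 4 = 3, so the flip contributes -1; sign now -1
(13207/3015): 13207 mod 3015 = 1147, so (13207/3015) = (1147/3015)
flip (1147/3015) -> (3015/1147): both odd, 1147 mod 4 = 3, 3015 mod 4 = 3, so the flip contributes -1; sign now +1
(3015/1147): 3015 mod 1147 = 721, so (3015/1147) = (721/1147)
flip (721/1147) -> (1147/721): both odd, 721 mod 4 = 1, 1147 mod 4 = 3, so the flip contributes +1; sign now +1
(1147/721): 1147 mod 721 = 426, so (1147/721) = (426/721)
factor out 2^1: 426 = 2^1·213; with 721 mod 8 = 1, (2/721) = +1; sign now +1; continue with (213/721)
flip (213/721) -> (721/213): both odd, 213 mod 4 = 1, 721 mod 4 = 1, so the flip contributes +1; sign now +1
(721/213): 721 mod 213 = 82, so (721/213) = (82/213)
factor out 2^1: 82 = 2^1·41; with 213 mod 8 = 5, (2/213) = -1; sign now -1; continue with (41/213)
flip (41/213) -> (213/41): both odd, 41 mod 4 = 1, 213 mod 4 = 1, so the flip contributes +1; sign now -1
(213/41): 213 mod 41 = 8, so (213/41) = (8/41)
factor out 2^3: 8 = 2^3·1; with 41 mod 8 = 1, (2/41) = +1; sign now -1; continue with (1/41)
reached (1/41) = 1, so the symbol is -1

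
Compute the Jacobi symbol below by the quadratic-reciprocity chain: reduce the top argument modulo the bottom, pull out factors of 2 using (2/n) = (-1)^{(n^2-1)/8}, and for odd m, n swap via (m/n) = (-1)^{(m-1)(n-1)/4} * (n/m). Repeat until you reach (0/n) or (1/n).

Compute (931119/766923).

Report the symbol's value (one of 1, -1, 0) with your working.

0

(931119/766923) = (164196/766923)   [reduce mod 766923]
164196 = 2^2·41049; (2/766923) = -1 since 766923 mod 8 = 3, so (164196/766923) = (-1)^2·(41049/766923); sign now +1
reciprocity: (41049/766923) = +1·(766923/41049) since 41049 mod 4 = 1, 766923 mod 4 = 3; sign now +1
(766923/41049) = (28041/41049)   [reduce mod 41049]
reciprocity: (28041/41049) = +1·(41049/28041) since 28041 mod 4 = 1, 41049 mod 4 = 1; sign now +1
(41049/28041) = (13008/28041)   [reduce mod 28041]
13008 = 2^4·813; (2/28041) = +1 since 28041 mod 8 = 1, so (13008/28041) = (+1)^4·(813/28041); sign now +1
reciprocity: (813/28041) = +1·(28041/813) since 813 mod 4 = 1, 28041 mod 4 = 1; sign now +1
(28041/813) = (399/813)   [reduce mod 813]
reciprocity: (399/813) = +1·(813/399) since 399 mod 4 = 3, 813 mod 4 = 1; sign now +1
(813/399) = (15/399)   [reduce mod 399]
reciprocity: (15/399) = -1·(399/15) since 15 mod 4 = 3, 399 mod 4 = 3; sign now -1
(399/15) = (9/15)   [reduce mod 15]
reciprocity: (9/15) = +1·(15/9) since 9 mod 4 = 1, 15 mod 4 = 3; sign now -1
(15/9) = (6/9)   [reduce mod 9]
6 = 2^1·3; (2/9) = +1 since 9 mod 8 = 1, so (6/9) = (+1)^1·(3/9); sign now -1
reciprocity: (3/9) = +1·(9/3) since 3 mod 4 = 3, 9 mod 4 = 1; sign now -1
(9/3) = (0/3)   [reduce mod 3]
(0/3) = 0   [gcd(a, n) > 1]; final value = 0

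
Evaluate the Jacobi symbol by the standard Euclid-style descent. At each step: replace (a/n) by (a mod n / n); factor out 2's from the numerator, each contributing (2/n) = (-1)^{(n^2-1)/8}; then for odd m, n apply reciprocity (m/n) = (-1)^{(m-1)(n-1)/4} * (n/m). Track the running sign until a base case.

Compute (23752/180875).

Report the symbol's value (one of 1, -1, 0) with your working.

23752 = 2^3·2969; (2/180875) = -1 since 180875 mod 8 = 3, so (23752/180875) = (-1)^3·(2969/180875); sign now -1
reciprocity: (2969/180875) = +1·(180875/2969) since 2969 mod 4 = 1, 180875 mod 4 = 3; sign now -1
(180875/2969) = (2735/2969)   [reduce mod 2969]
reciprocity: (2735/2969) = +1·(2969/2735) since 2735 mod 4 = 3, 2969 mod 4 = 1; sign now -1
(2969/2735) = (234/2735)   [reduce mod 2735]
234 = 2^1·117; (2/2735) = +1 since 2735 mod 8 = 7, so (234/2735) = (+1)^1·(117/2735); sign now -1
reciprocity: (117/2735) = +1·(2735/117) since 117 mod 4 = 1, 2735 mod 4 = 3; sign now -1
(2735/117) = (44/117)   [reduce mod 117]
44 = 2^2·11; (2/117) = -1 since 117 mod 8 = 5, so (44/117) = (-1)^2·(11/117); sign now -1
reciprocity: (11/117) = +1·(117/11) since 11 mod 4 = 3, 117 mod 4 = 1; sign now -1
(117/11) = (7/11)   [reduce mod 11]
reciprocity: (7/11) = -1·(11/7) since 7 mod 4 = 3, 11 mod 4 = 3; sign now +1
(11/7) = (4/7)   [reduce mod 7]
4 = 2^2·1; (2/7) = +1 since 7 mod 8 = 7, so (4/7) = (+1)^2·(1/7); sign now +1
(1/7) = 1; final value = sign = +1

1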